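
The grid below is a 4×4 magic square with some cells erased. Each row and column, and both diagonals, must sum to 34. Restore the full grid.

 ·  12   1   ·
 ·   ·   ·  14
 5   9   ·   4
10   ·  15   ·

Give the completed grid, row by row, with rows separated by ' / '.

8 12 1 13 / 11 7 2 14 / 5 9 16 4 / 10 6 15 3

Using row 3: 5 + 9 + 4 + ? → (3,3) = 34 − 18 = 16.
Column 3 must total 34; the given cells sum to 32, so (2,3) = 2.
Anti-diagonal needs 34; the known cells sum to 21, so (1,4) = 13.
Row 1 must total 34; the given cells sum to 26, so (1,1) = 8.
Column 1 must total 34; the given cells sum to 23, so (2,1) = 11.
The remaining cell in column 4 is (4,4) = 34 − 31 = 3.
Using main diagonal: 8 + 16 + 3 + ? → (2,2) = 34 − 27 = 7.
Row 4 must total 34; the given cells sum to 28, so (4,2) = 6.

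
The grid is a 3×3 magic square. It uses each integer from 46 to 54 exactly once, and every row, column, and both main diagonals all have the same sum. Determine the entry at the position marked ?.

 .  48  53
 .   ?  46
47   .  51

The entries are 46 through 54, which sum to 450, so each line sums to 450/3 = 150.
From row 1, 150 − (48 + 53) gives (1,1) = 49.
The remaining cell in row 3 is (3,2) = 150 − 98 = 52.
Column 1 needs 150; the known cells sum to 96, so (2,1) = 54.
Column 2 needs 150; the known cells sum to 100, so (2,2) = 50.

50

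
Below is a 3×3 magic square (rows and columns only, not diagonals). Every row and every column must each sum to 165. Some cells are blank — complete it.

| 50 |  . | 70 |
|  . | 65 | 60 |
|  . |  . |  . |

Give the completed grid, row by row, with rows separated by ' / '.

50 45 70 / 40 65 60 / 75 55 35

The remaining cell in row 1 is (1,2) = 165 − 120 = 45.
Row 2 must total 165; the given cells sum to 125, so (2,1) = 40.
Column 1 must total 165; the given cells sum to 90, so (3,1) = 75.
From column 2, 165 − (45 + 65) gives (3,2) = 55.
Using column 3: 70 + 60 + ? → (3,3) = 165 − 130 = 35.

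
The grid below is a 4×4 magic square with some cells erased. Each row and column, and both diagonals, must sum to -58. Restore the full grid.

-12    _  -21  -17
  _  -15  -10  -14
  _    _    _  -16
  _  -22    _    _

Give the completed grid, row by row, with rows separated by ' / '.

-12 -8 -21 -17 / -19 -15 -10 -14 / -9 -13 -20 -16 / -18 -22 -7 -11

Using row 1: -12 + (-21) + (-17) + ? → (1,2) = -58 − (-50) = -8.
From row 2, -58 − (-15 + (-10) + (-14)) gives (2,1) = -19.
Using column 2: -8 + (-15) + (-22) + ? → (3,2) = -58 − (-45) = -13.
From column 4, -58 − (-17 + (-14) + (-16)) gives (4,4) = -11.
From main diagonal, -58 − (-12 + (-15) + (-11)) gives (3,3) = -20.
From anti-diagonal, -58 − (-17 + (-10) + (-13)) gives (4,1) = -18.
Row 3 needs -58; the known cells sum to -49, so (3,1) = -9.
From row 4, -58 − (-18 + (-22) + (-11)) gives (4,3) = -7.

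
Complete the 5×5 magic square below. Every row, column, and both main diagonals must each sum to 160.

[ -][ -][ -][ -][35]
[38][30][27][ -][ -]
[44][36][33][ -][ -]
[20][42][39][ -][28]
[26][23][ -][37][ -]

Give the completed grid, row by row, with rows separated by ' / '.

The remaining cell in row 4 is (4,4) = 160 − 129 = 31.
The remaining cell in column 1 is (1,1) = 160 − 128 = 32.
Column 2 must total 160; the given cells sum to 131, so (1,2) = 29.
Main diagonal must total 160; the given cells sum to 126, so (5,5) = 34.
The remaining cell in anti-diagonal is (2,4) = 160 − 136 = 24.
Row 2 needs 160; the known cells sum to 119, so (2,5) = 41.
Row 5: 26 + 23 + 37 + 34 + ? = 160, so (5,3) = 40.
Column 3: 27 + 33 + 39 + 40 + ? = 160, so (1,3) = 21.
From column 5, 160 − (35 + 41 + 28 + 34) gives (3,5) = 22.
The remaining cell in row 1 is (1,4) = 160 − 117 = 43.
The remaining cell in row 3 is (3,4) = 160 − 135 = 25.

32 29 21 43 35 / 38 30 27 24 41 / 44 36 33 25 22 / 20 42 39 31 28 / 26 23 40 37 34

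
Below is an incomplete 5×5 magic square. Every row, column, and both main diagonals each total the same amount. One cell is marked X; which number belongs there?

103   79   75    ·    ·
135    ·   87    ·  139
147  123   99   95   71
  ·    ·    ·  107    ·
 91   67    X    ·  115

143

Row 3 is complete and sums to 535; that is the magic constant.
From column 1, 535 − (103 + 135 + 147 + 91) gives (4,1) = 59.
From main diagonal, 535 − (103 + 99 + 107 + 115) gives (2,2) = 111.
Row 2 needs 535; the known cells sum to 472, so (2,4) = 63.
Column 2 needs 535; the known cells sum to 380, so (4,2) = 155.
From anti-diagonal, 535 − (63 + 99 + 155 + 91) gives (1,5) = 127.
Row 1: 103 + 79 + 75 + 127 + ? = 535, so (1,4) = 151.
Column 4 must total 535; the given cells sum to 416, so (5,4) = 119.
Column 5 needs 535; the known cells sum to 452, so (4,5) = 83.
The remaining cell in row 4 is (4,3) = 535 − 404 = 131.
The remaining cell in row 5 is (5,3) = 535 − 392 = 143.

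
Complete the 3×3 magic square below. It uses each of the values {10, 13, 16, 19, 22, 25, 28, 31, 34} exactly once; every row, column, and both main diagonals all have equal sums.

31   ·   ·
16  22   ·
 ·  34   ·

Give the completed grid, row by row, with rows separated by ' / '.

31 10 25 / 16 22 28 / 19 34 13

The 9 entries sum to 198, so each line sums to 198/3 = 66.
The remaining cell in row 2 is (2,3) = 66 − 38 = 28.
Column 1 needs 66; the known cells sum to 47, so (3,1) = 19.
From column 2, 66 − (22 + 34) gives (1,2) = 10.
Main diagonal: 31 + 22 + ? = 66, so (3,3) = 13.
Anti-diagonal: 22 + 19 + ? = 66, so (1,3) = 25.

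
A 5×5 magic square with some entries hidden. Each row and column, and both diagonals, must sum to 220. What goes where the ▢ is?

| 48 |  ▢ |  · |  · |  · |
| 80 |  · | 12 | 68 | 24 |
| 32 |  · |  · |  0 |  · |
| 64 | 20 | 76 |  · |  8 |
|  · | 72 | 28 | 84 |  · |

4

From row 2, 220 − (80 + 12 + 68 + 24) gives (2,2) = 36.
Row 4 needs 220; the known cells sum to 168, so (4,4) = 52.
Column 1: 48 + 80 + 32 + 64 + ? = 220, so (5,1) = -4.
Column 4 needs 220; the known cells sum to 204, so (1,4) = 16.
From row 5, 220 − (-4 + 72 + 28 + 84) gives (5,5) = 40.
From main diagonal, 220 − (48 + 36 + 52 + 40) gives (3,3) = 44.
Using anti-diagonal: 68 + 44 + 20 + (-4) + ? → (1,5) = 220 − 128 = 92.
From column 3, 220 − (12 + 44 + 76 + 28) gives (1,3) = 60.
Column 5 needs 220; the known cells sum to 164, so (3,5) = 56.
The remaining cell in row 1 is (1,2) = 220 − 216 = 4.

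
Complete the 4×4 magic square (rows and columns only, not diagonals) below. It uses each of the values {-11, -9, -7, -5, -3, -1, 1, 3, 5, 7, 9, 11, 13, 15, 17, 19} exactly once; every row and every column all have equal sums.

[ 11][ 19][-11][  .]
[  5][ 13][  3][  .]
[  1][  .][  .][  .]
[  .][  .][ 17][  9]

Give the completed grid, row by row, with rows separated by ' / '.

The 16 entries sum to 64, so each line sums to 64/4 = 16.
Using row 1: 11 + 19 + (-11) + ? → (1,4) = 16 − 19 = -3.
Row 2 needs 16; the known cells sum to 21, so (2,4) = -5.
The remaining cell in column 1 is (4,1) = 16 − 17 = -1.
Column 3 must total 16; the given cells sum to 9, so (3,3) = 7.
Column 4: -3 + (-5) + 9 + ? = 16, so (3,4) = 15.
Row 3 must total 16; the given cells sum to 23, so (3,2) = -7.
Row 4 must total 16; the given cells sum to 25, so (4,2) = -9.

11 19 -11 -3 / 5 13 3 -5 / 1 -7 7 15 / -1 -9 17 9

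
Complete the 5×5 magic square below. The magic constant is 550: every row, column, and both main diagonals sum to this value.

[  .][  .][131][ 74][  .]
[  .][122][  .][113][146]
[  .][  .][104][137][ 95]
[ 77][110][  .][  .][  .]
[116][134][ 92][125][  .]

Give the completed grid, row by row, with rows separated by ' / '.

140 98 131 74 107 / 89 122 80 113 146 / 128 86 104 137 95 / 77 110 143 101 119 / 116 134 92 125 83

Row 5 must total 550; the given cells sum to 467, so (5,5) = 83.
From column 4, 550 − (74 + 113 + 137 + 125) gives (4,4) = 101.
Main diagonal must total 550; the given cells sum to 410, so (1,1) = 140.
From anti-diagonal, 550 − (113 + 104 + 110 + 116) gives (1,5) = 107.
Row 1 must total 550; the given cells sum to 452, so (1,2) = 98.
Column 2 needs 550; the known cells sum to 464, so (3,2) = 86.
Column 5 must total 550; the given cells sum to 431, so (4,5) = 119.
From row 3, 550 − (86 + 104 + 137 + 95) gives (3,1) = 128.
Using row 4: 77 + 110 + 101 + 119 + ? → (4,3) = 550 − 407 = 143.
The remaining cell in column 1 is (2,1) = 550 − 461 = 89.
Column 3 must total 550; the given cells sum to 470, so (2,3) = 80.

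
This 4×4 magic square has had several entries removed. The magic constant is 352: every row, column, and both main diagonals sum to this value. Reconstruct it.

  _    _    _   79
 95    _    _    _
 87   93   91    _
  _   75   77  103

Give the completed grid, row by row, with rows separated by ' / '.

Row 3 must total 352; the given cells sum to 271, so (3,4) = 81.
Row 4 needs 352; the known cells sum to 255, so (4,1) = 97.
Using column 1: 95 + 87 + 97 + ? → (1,1) = 352 − 279 = 73.
From column 4, 352 − (79 + 81 + 103) gives (2,4) = 89.
The remaining cell in main diagonal is (2,2) = 352 − 267 = 85.
Anti-diagonal needs 352; the known cells sum to 269, so (2,3) = 83.
From column 2, 352 − (85 + 93 + 75) gives (1,2) = 99.
From column 3, 352 − (83 + 91 + 77) gives (1,3) = 101.

73 99 101 79 / 95 85 83 89 / 87 93 91 81 / 97 75 77 103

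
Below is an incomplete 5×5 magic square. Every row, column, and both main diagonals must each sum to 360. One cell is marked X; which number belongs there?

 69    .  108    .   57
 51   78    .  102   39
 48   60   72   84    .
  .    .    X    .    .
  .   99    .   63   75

54

From row 2, 360 − (51 + 78 + 102 + 39) gives (2,3) = 90.
Using row 3: 48 + 60 + 72 + 84 + ? → (3,5) = 360 − 264 = 96.
The remaining cell in column 5 is (4,5) = 360 − 267 = 93.
Main diagonal needs 360; the known cells sum to 294, so (4,4) = 66.
The remaining cell in column 4 is (1,4) = 360 − 315 = 45.
The remaining cell in row 1 is (1,2) = 360 − 279 = 81.
From column 2, 360 − (81 + 78 + 60 + 99) gives (4,2) = 42.
Using anti-diagonal: 57 + 102 + 72 + 42 + ? → (5,1) = 360 − 273 = 87.
Using row 5: 87 + 99 + 63 + 75 + ? → (5,3) = 360 − 324 = 36.
From column 1, 360 − (69 + 51 + 48 + 87) gives (4,1) = 105.
Column 3 needs 360; the known cells sum to 306, so (4,3) = 54.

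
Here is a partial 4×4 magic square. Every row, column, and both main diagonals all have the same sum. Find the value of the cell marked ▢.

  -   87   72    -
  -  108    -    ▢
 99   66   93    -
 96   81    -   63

Column 2 is complete and sums to 342; that is the magic constant.
From row 3, 342 − (99 + 66 + 93) gives (3,4) = 84.
From row 4, 342 − (96 + 81 + 63) gives (4,3) = 102.
Column 3 must total 342; the given cells sum to 267, so (2,3) = 75.
Main diagonal needs 342; the known cells sum to 264, so (1,1) = 78.
Anti-diagonal must total 342; the given cells sum to 237, so (1,4) = 105.
Column 1 must total 342; the given cells sum to 273, so (2,1) = 69.
The remaining cell in column 4 is (2,4) = 342 − 252 = 90.

90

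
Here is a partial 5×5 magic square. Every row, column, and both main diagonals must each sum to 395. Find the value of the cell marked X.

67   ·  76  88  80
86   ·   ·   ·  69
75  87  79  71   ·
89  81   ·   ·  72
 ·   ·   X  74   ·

82

Row 1: 67 + 76 + 88 + 80 + ? = 395, so (1,2) = 84.
Row 3 needs 395; the known cells sum to 312, so (3,5) = 83.
Column 1: 67 + 86 + 75 + 89 + ? = 395, so (5,1) = 78.
Column 5 needs 395; the known cells sum to 304, so (5,5) = 91.
From anti-diagonal, 395 − (80 + 79 + 81 + 78) gives (2,4) = 77.
Column 4 needs 395; the known cells sum to 310, so (4,4) = 85.
Main diagonal needs 395; the known cells sum to 322, so (2,2) = 73.
Using row 2: 86 + 73 + 77 + 69 + ? → (2,3) = 395 − 305 = 90.
Row 4 must total 395; the given cells sum to 327, so (4,3) = 68.
The remaining cell in column 2 is (5,2) = 395 − 325 = 70.
Using column 3: 76 + 90 + 79 + 68 + ? → (5,3) = 395 − 313 = 82.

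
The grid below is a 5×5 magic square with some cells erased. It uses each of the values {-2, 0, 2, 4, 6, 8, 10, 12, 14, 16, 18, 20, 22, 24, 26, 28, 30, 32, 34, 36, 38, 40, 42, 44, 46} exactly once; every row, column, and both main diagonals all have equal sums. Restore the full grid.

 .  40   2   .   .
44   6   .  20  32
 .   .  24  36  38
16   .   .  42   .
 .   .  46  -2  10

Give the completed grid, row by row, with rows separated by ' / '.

The 25 entries sum to 550, so each line sums to 550/5 = 110.
Row 2 needs 110; the known cells sum to 102, so (2,3) = 8.
Using column 3: 2 + 8 + 24 + 46 + ? → (4,3) = 110 − 80 = 30.
Column 4 must total 110; the given cells sum to 96, so (1,4) = 14.
Main diagonal must total 110; the given cells sum to 82, so (1,1) = 28.
Row 1 needs 110; the known cells sum to 84, so (1,5) = 26.
Column 5 needs 110; the known cells sum to 106, so (4,5) = 4.
Row 4 must total 110; the given cells sum to 92, so (4,2) = 18.
Using anti-diagonal: 26 + 20 + 24 + 18 + ? → (5,1) = 110 − 88 = 22.
Row 5 needs 110; the known cells sum to 76, so (5,2) = 34.
The remaining cell in column 1 is (3,1) = 110 − 110 = 0.
From column 2, 110 − (40 + 6 + 18 + 34) gives (3,2) = 12.

28 40 2 14 26 / 44 6 8 20 32 / 0 12 24 36 38 / 16 18 30 42 4 / 22 34 46 -2 10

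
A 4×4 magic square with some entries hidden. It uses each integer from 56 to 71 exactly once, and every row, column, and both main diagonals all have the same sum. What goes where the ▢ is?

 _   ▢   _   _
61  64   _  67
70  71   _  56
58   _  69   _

The entries are 56 through 71, which sum to 1016, so each line sums to 1016/4 = 254.
Row 2: 61 + 64 + 67 + ? = 254, so (2,3) = 62.
The remaining cell in row 3 is (3,3) = 254 − 197 = 57.
Column 1 must total 254; the given cells sum to 189, so (1,1) = 65.
Column 3 must total 254; the given cells sum to 188, so (1,3) = 66.
From main diagonal, 254 − (65 + 64 + 57) gives (4,4) = 68.
From anti-diagonal, 254 − (62 + 71 + 58) gives (1,4) = 63.
Row 1 needs 254; the known cells sum to 194, so (1,2) = 60.

60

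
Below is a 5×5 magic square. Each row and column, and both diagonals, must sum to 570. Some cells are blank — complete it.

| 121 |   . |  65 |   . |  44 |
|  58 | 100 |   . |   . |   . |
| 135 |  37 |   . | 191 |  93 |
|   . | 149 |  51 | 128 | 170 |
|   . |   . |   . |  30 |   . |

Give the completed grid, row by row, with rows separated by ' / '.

121 198 65 142 44 / 58 100 177 79 156 / 135 37 114 191 93 / 72 149 51 128 170 / 184 86 163 30 107

Row 3 needs 570; the known cells sum to 456, so (3,3) = 114.
Row 4 must total 570; the given cells sum to 498, so (4,1) = 72.
Column 1 must total 570; the given cells sum to 386, so (5,1) = 184.
From main diagonal, 570 − (121 + 100 + 114 + 128) gives (5,5) = 107.
Using anti-diagonal: 44 + 114 + 149 + 184 + ? → (2,4) = 570 − 491 = 79.
Column 4 must total 570; the given cells sum to 428, so (1,4) = 142.
Using column 5: 44 + 93 + 170 + 107 + ? → (2,5) = 570 − 414 = 156.
Using row 1: 121 + 65 + 142 + 44 + ? → (1,2) = 570 − 372 = 198.
Using row 2: 58 + 100 + 79 + 156 + ? → (2,3) = 570 − 393 = 177.
Column 2 must total 570; the given cells sum to 484, so (5,2) = 86.
Using column 3: 65 + 177 + 114 + 51 + ? → (5,3) = 570 − 407 = 163.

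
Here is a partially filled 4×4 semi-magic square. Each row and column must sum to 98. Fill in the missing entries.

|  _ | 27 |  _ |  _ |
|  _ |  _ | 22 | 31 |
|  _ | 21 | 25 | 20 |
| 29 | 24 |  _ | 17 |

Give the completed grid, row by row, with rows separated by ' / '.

18 27 23 30 / 19 26 22 31 / 32 21 25 20 / 29 24 28 17

From row 3, 98 − (21 + 25 + 20) gives (3,1) = 32.
From row 4, 98 − (29 + 24 + 17) gives (4,3) = 28.
Column 2 must total 98; the given cells sum to 72, so (2,2) = 26.
Using column 3: 22 + 25 + 28 + ? → (1,3) = 98 − 75 = 23.
The remaining cell in column 4 is (1,4) = 98 − 68 = 30.
Using row 1: 27 + 23 + 30 + ? → (1,1) = 98 − 80 = 18.
Row 2 needs 98; the known cells sum to 79, so (2,1) = 19.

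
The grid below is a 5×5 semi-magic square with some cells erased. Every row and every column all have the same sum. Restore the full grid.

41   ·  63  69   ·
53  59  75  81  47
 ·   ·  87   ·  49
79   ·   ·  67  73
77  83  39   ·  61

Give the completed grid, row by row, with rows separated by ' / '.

Row 2 is already complete: 53 + 59 + 75 + 81 + 47 = 315, so that is the magic constant.
From row 5, 315 − (77 + 83 + 39 + 61) gives (5,4) = 55.
The remaining cell in column 1 is (3,1) = 315 − 250 = 65.
From column 3, 315 − (63 + 75 + 87 + 39) gives (4,3) = 51.
Using column 4: 69 + 81 + 67 + 55 + ? → (3,4) = 315 − 272 = 43.
Column 5 needs 315; the known cells sum to 230, so (1,5) = 85.
From row 1, 315 − (41 + 63 + 69 + 85) gives (1,2) = 57.
Using row 3: 65 + 87 + 43 + 49 + ? → (3,2) = 315 − 244 = 71.
The remaining cell in row 4 is (4,2) = 315 − 270 = 45.

41 57 63 69 85 / 53 59 75 81 47 / 65 71 87 43 49 / 79 45 51 67 73 / 77 83 39 55 61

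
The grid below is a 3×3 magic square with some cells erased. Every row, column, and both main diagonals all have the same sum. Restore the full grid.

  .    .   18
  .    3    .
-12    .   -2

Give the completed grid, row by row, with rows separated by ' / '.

8 -17 18 / 13 3 -7 / -12 23 -2

Anti-diagonal is already complete: 18 + 3 + -12 = 9, so that is the magic constant.
From row 3, 9 − (-12 + (-2)) gives (3,2) = 23.
Column 2: 3 + 23 + ? = 9, so (1,2) = -17.
Column 3 needs 9; the known cells sum to 16, so (2,3) = -7.
Main diagonal: 3 + (-2) + ? = 9, so (1,1) = 8.
Row 2: 3 + (-7) + ? = 9, so (2,1) = 13.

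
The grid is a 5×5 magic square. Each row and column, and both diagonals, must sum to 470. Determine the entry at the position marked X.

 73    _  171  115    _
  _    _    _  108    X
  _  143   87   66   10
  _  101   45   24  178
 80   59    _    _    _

52

The remaining cell in row 3 is (3,1) = 470 − 306 = 164.
Row 4 must total 470; the given cells sum to 348, so (4,1) = 122.
Column 1 needs 470; the known cells sum to 439, so (2,1) = 31.
Column 4 must total 470; the given cells sum to 313, so (5,4) = 157.
The remaining cell in anti-diagonal is (1,5) = 470 − 376 = 94.
Row 1: 73 + 171 + 115 + 94 + ? = 470, so (1,2) = 17.
Column 2 needs 470; the known cells sum to 320, so (2,2) = 150.
Main diagonal: 73 + 150 + 87 + 24 + ? = 470, so (5,5) = 136.
Using row 5: 80 + 59 + 157 + 136 + ? → (5,3) = 470 − 432 = 38.
From column 3, 470 − (171 + 87 + 45 + 38) gives (2,3) = 129.
Using column 5: 94 + 10 + 178 + 136 + ? → (2,5) = 470 − 418 = 52.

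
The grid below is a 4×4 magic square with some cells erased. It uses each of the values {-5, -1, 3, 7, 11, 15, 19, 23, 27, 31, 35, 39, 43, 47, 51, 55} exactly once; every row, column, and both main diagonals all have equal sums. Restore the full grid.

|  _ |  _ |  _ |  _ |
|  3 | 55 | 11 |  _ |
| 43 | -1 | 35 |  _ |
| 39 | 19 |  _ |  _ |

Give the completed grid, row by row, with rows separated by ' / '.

The 16 entries sum to 400, so each line sums to 400/4 = 100.
Row 2 must total 100; the given cells sum to 69, so (2,4) = 31.
Row 3: 43 + (-1) + 35 + ? = 100, so (3,4) = 23.
Column 1 needs 100; the known cells sum to 85, so (1,1) = 15.
From column 2, 100 − (55 + (-1) + 19) gives (1,2) = 27.
Main diagonal: 15 + 55 + 35 + ? = 100, so (4,4) = -5.
From anti-diagonal, 100 − (11 + (-1) + 39) gives (1,4) = 51.
Row 1 must total 100; the given cells sum to 93, so (1,3) = 7.
Using row 4: 39 + 19 + (-5) + ? → (4,3) = 100 − 53 = 47.

15 27 7 51 / 3 55 11 31 / 43 -1 35 23 / 39 19 47 -5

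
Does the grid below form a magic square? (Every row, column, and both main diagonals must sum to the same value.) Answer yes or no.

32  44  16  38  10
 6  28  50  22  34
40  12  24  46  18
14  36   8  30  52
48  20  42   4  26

Row 1: 32 + 44 + 16 + 38 + 10 = 140.
Row 2: 6 + 28 + 50 + 22 + 34 = 140.
Row 3: 40 + 12 + 24 + 46 + 18 = 140.
Row 4: 14 + 36 + 8 + 30 + 52 = 140.
Row 5: 48 + 20 + 42 + 4 + 26 = 140.
Column 1: 32 + 6 + 40 + 14 + 48 = 140.
Column 2: 44 + 28 + 12 + 36 + 20 = 140.
Column 3: 16 + 50 + 24 + 8 + 42 = 140.
Column 4: 38 + 22 + 46 + 30 + 4 = 140.
Column 5: 10 + 34 + 18 + 52 + 26 = 140.
Main diagonal: 32 + 28 + 24 + 30 + 26 = 140.
Anti-diagonal: 10 + 22 + 24 + 36 + 48 = 140.
All lines sum to 140.

Yes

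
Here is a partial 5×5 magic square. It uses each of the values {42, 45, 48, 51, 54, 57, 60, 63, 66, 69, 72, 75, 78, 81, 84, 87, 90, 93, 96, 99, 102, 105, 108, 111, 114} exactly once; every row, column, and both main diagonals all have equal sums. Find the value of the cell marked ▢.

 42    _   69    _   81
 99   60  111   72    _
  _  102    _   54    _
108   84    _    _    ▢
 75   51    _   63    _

The 25 entries sum to 1950, so each line sums to 1950/5 = 390.
Row 2 needs 390; the known cells sum to 342, so (2,5) = 48.
From column 1, 390 − (42 + 99 + 108 + 75) gives (3,1) = 66.
Column 2: 60 + 102 + 84 + 51 + ? = 390, so (1,2) = 93.
Anti-diagonal: 81 + 72 + 84 + 75 + ? = 390, so (3,3) = 78.
Using row 1: 42 + 93 + 69 + 81 + ? → (1,4) = 390 − 285 = 105.
Row 3 must total 390; the given cells sum to 300, so (3,5) = 90.
Column 4 needs 390; the known cells sum to 294, so (4,4) = 96.
Main diagonal needs 390; the known cells sum to 276, so (5,5) = 114.
Row 5: 75 + 51 + 63 + 114 + ? = 390, so (5,3) = 87.
The remaining cell in column 3 is (4,3) = 390 − 345 = 45.
Column 5: 81 + 48 + 90 + 114 + ? = 390, so (4,5) = 57.

57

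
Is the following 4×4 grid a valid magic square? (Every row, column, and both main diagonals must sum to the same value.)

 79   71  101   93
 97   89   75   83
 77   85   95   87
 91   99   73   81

Yes

Row 1: 79 + 71 + 101 + 93 = 344.
Row 2: 97 + 89 + 75 + 83 = 344.
Row 3: 77 + 85 + 95 + 87 = 344.
Row 4: 91 + 99 + 73 + 81 = 344.
Column 1: 79 + 97 + 77 + 91 = 344.
Column 2: 71 + 89 + 85 + 99 = 344.
Column 3: 101 + 75 + 95 + 73 = 344.
Column 4: 93 + 83 + 87 + 81 = 344.
Main diagonal: 79 + 89 + 95 + 81 = 344.
Anti-diagonal: 93 + 75 + 85 + 91 = 344.
All lines sum to 344.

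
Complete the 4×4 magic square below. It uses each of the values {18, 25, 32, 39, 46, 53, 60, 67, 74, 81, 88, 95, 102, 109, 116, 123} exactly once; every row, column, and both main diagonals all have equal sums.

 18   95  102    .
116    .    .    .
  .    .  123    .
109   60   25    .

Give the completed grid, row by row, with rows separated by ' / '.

18 95 102 67 / 116 53 32 81 / 39 74 123 46 / 109 60 25 88

The 16 entries sum to 1128, so each line sums to 1128/4 = 282.
Using row 1: 18 + 95 + 102 + ? → (1,4) = 282 − 215 = 67.
Row 4: 109 + 60 + 25 + ? = 282, so (4,4) = 88.
Column 1 needs 282; the known cells sum to 243, so (3,1) = 39.
Column 3: 102 + 123 + 25 + ? = 282, so (2,3) = 32.
Main diagonal: 18 + 123 + 88 + ? = 282, so (2,2) = 53.
Using anti-diagonal: 67 + 32 + 109 + ? → (3,2) = 282 − 208 = 74.
Using row 2: 116 + 53 + 32 + ? → (2,4) = 282 − 201 = 81.
Using row 3: 39 + 74 + 123 + ? → (3,4) = 282 − 236 = 46.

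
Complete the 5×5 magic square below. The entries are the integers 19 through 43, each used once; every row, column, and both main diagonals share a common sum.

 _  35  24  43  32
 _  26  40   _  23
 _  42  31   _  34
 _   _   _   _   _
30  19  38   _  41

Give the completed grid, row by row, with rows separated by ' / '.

The entries are 19 through 43, which sum to 775, so each line sums to 775/5 = 155.
Row 1: 35 + 24 + 43 + 32 + ? = 155, so (1,1) = 21.
Using row 5: 30 + 19 + 38 + 41 + ? → (5,4) = 155 − 128 = 27.
Column 2: 35 + 26 + 42 + 19 + ? = 155, so (4,2) = 33.
Using column 3: 24 + 40 + 31 + 38 + ? → (4,3) = 155 − 133 = 22.
Using column 5: 32 + 23 + 34 + 41 + ? → (4,5) = 155 − 130 = 25.
The remaining cell in main diagonal is (4,4) = 155 − 119 = 36.
Anti-diagonal: 32 + 31 + 33 + 30 + ? = 155, so (2,4) = 29.
Using row 2: 26 + 40 + 29 + 23 + ? → (2,1) = 155 − 118 = 37.
Row 4 must total 155; the given cells sum to 116, so (4,1) = 39.
From column 1, 155 − (21 + 37 + 39 + 30) gives (3,1) = 28.
Column 4: 43 + 29 + 36 + 27 + ? = 155, so (3,4) = 20.

21 35 24 43 32 / 37 26 40 29 23 / 28 42 31 20 34 / 39 33 22 36 25 / 30 19 38 27 41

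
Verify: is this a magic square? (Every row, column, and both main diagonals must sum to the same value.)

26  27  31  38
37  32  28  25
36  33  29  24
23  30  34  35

Yes

Row 1: 26 + 27 + 31 + 38 = 122.
Row 2: 37 + 32 + 28 + 25 = 122.
Row 3: 36 + 33 + 29 + 24 = 122.
Row 4: 23 + 30 + 34 + 35 = 122.
Column 1: 26 + 37 + 36 + 23 = 122.
Column 2: 27 + 32 + 33 + 30 = 122.
Column 3: 31 + 28 + 29 + 34 = 122.
Column 4: 38 + 25 + 24 + 35 = 122.
Main diagonal: 26 + 32 + 29 + 35 = 122.
Anti-diagonal: 38 + 28 + 33 + 23 = 122.
All lines sum to 122.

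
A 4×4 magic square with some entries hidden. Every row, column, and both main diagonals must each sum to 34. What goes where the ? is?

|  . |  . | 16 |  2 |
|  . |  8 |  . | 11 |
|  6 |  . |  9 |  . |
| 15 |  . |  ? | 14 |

From column 4, 34 − (2 + 11 + 14) gives (3,4) = 7.
Main diagonal: 8 + 9 + 14 + ? = 34, so (1,1) = 3.
The remaining cell in row 1 is (1,2) = 34 − 21 = 13.
From row 3, 34 − (6 + 9 + 7) gives (3,2) = 12.
The remaining cell in column 1 is (2,1) = 34 − 24 = 10.
Column 2: 13 + 8 + 12 + ? = 34, so (4,2) = 1.
Anti-diagonal: 2 + 12 + 15 + ? = 34, so (2,3) = 5.
Using row 4: 15 + 1 + 14 + ? → (4,3) = 34 − 30 = 4.

4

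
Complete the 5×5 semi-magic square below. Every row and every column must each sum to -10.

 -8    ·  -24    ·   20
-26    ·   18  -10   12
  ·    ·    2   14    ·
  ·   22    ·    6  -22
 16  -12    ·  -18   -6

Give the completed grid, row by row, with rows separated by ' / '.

Using row 2: -26 + 18 + (-10) + 12 + ? → (2,2) = -10 − (-6) = -4.
From row 5, -10 − (16 + (-12) + (-18) + (-6)) gives (5,3) = 10.
Column 3 needs -10; the known cells sum to 6, so (4,3) = -16.
The remaining cell in column 4 is (1,4) = -10 − (-8) = -2.
Column 5: 20 + 12 + (-22) + (-6) + ? = -10, so (3,5) = -14.
The remaining cell in row 1 is (1,2) = -10 − (-14) = 4.
Row 4 needs -10; the known cells sum to -10, so (4,1) = 0.
Column 1 must total -10; the given cells sum to -18, so (3,1) = 8.
Column 2 must total -10; the given cells sum to 10, so (3,2) = -20.

-8 4 -24 -2 20 / -26 -4 18 -10 12 / 8 -20 2 14 -14 / 0 22 -16 6 -22 / 16 -12 10 -18 -6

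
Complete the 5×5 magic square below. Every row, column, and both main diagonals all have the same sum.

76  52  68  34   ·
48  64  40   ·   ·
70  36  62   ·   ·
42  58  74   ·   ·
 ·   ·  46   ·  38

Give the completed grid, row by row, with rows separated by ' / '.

Column 3 is already complete: 68 + 40 + 62 + 74 + 46 = 290, so that is the magic constant.
Using row 1: 76 + 52 + 68 + 34 + ? → (1,5) = 290 − 230 = 60.
The remaining cell in column 1 is (5,1) = 290 − 236 = 54.
Column 2 must total 290; the given cells sum to 210, so (5,2) = 80.
The remaining cell in main diagonal is (4,4) = 290 − 240 = 50.
Using anti-diagonal: 60 + 62 + 58 + 54 + ? → (2,4) = 290 − 234 = 56.
Row 2 needs 290; the known cells sum to 208, so (2,5) = 82.
The remaining cell in row 4 is (4,5) = 290 − 224 = 66.
Row 5 needs 290; the known cells sum to 218, so (5,4) = 72.
Using column 4: 34 + 56 + 50 + 72 + ? → (3,4) = 290 − 212 = 78.
Using column 5: 60 + 82 + 66 + 38 + ? → (3,5) = 290 − 246 = 44.

76 52 68 34 60 / 48 64 40 56 82 / 70 36 62 78 44 / 42 58 74 50 66 / 54 80 46 72 38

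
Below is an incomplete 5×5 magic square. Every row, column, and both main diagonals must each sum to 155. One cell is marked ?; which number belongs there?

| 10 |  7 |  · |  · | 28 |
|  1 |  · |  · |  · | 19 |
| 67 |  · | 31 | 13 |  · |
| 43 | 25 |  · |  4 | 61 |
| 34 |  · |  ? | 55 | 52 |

Row 4: 43 + 25 + 4 + 61 + ? = 155, so (4,3) = 22.
Column 5 must total 155; the given cells sum to 160, so (3,5) = -5.
Using main diagonal: 10 + 31 + 4 + 52 + ? → (2,2) = 155 − 97 = 58.
From anti-diagonal, 155 − (28 + 31 + 25 + 34) gives (2,4) = 37.
Row 2: 1 + 58 + 37 + 19 + ? = 155, so (2,3) = 40.
Using row 3: 67 + 31 + 13 + (-5) + ? → (3,2) = 155 − 106 = 49.
Column 2: 7 + 58 + 49 + 25 + ? = 155, so (5,2) = 16.
Column 4 needs 155; the known cells sum to 109, so (1,4) = 46.
Row 1 must total 155; the given cells sum to 91, so (1,3) = 64.
Row 5 needs 155; the known cells sum to 157, so (5,3) = -2.

-2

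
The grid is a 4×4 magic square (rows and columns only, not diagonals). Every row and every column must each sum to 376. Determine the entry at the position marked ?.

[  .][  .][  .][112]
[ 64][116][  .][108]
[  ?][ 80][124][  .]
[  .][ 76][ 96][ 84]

Using row 2: 64 + 116 + 108 + ? → (2,3) = 376 − 288 = 88.
The remaining cell in row 4 is (4,1) = 376 − 256 = 120.
From column 2, 376 − (116 + 80 + 76) gives (1,2) = 104.
The remaining cell in column 3 is (1,3) = 376 − 308 = 68.
From column 4, 376 − (112 + 108 + 84) gives (3,4) = 72.
Row 1 needs 376; the known cells sum to 284, so (1,1) = 92.
Using row 3: 80 + 124 + 72 + ? → (3,1) = 376 − 276 = 100.

100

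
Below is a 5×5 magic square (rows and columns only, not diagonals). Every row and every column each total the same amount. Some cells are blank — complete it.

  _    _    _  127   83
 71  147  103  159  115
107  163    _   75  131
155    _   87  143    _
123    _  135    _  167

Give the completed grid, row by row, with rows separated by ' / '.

139 95 151 127 83 / 71 147 103 159 115 / 107 163 119 75 131 / 155 111 87 143 99 / 123 79 135 91 167

Row 2 is already complete: 71 + 147 + 103 + 159 + 115 = 595, so that is the magic constant.
Row 3 needs 595; the known cells sum to 476, so (3,3) = 119.
The remaining cell in column 1 is (1,1) = 595 − 456 = 139.
The remaining cell in column 3 is (1,3) = 595 − 444 = 151.
The remaining cell in column 4 is (5,4) = 595 − 504 = 91.
Using column 5: 83 + 115 + 131 + 167 + ? → (4,5) = 595 − 496 = 99.
From row 1, 595 − (139 + 151 + 127 + 83) gives (1,2) = 95.
Row 4: 155 + 87 + 143 + 99 + ? = 595, so (4,2) = 111.
Row 5 needs 595; the known cells sum to 516, so (5,2) = 79.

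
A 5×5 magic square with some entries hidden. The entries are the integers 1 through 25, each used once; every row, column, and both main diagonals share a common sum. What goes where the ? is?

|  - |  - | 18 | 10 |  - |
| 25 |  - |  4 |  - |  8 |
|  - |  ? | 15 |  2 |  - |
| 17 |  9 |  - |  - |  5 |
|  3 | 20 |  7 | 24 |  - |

23

The entries are 1 through 25, which sum to 325, so each line sums to 325/5 = 65.
The remaining cell in row 5 is (5,5) = 65 − 54 = 11.
The remaining cell in column 3 is (4,3) = 65 − 44 = 21.
The remaining cell in row 4 is (4,4) = 65 − 52 = 13.
Column 4 needs 65; the known cells sum to 49, so (2,4) = 16.
From anti-diagonal, 65 − (16 + 15 + 9 + 3) gives (1,5) = 22.
Row 2 must total 65; the given cells sum to 53, so (2,2) = 12.
The remaining cell in column 5 is (3,5) = 65 − 46 = 19.
Using main diagonal: 12 + 15 + 13 + 11 + ? → (1,1) = 65 − 51 = 14.
From row 1, 65 − (14 + 18 + 10 + 22) gives (1,2) = 1.
The remaining cell in column 1 is (3,1) = 65 − 59 = 6.
Using column 2: 1 + 12 + 9 + 20 + ? → (3,2) = 65 − 42 = 23.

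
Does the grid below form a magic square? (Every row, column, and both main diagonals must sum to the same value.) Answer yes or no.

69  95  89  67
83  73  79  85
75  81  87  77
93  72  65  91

Row 1: 69 + 95 + 89 + 67 = 320.
Row 2: 83 + 73 + 79 + 85 = 320.
Row 3: 75 + 81 + 87 + 77 = 320.
Row 4: 93 + 72 + 65 + 91 = 321.
Column 1: 69 + 83 + 75 + 93 = 320.
Column 2: 95 + 73 + 81 + 72 = 321.
Column 3: 89 + 79 + 87 + 65 = 320.
Column 4: 67 + 85 + 77 + 91 = 320.
Main diagonal: 69 + 73 + 87 + 91 = 320.
Anti-diagonal: 67 + 79 + 81 + 93 = 320.

No — row 4 sums to 321 but row 1 sums to 320.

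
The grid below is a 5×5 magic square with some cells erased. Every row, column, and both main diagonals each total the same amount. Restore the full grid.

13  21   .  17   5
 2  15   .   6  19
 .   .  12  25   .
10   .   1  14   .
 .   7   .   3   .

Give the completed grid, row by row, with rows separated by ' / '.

13 21 9 17 5 / 2 15 23 6 19 / 16 4 12 25 8 / 10 18 1 14 22 / 24 7 20 3 11

Column 4 is already complete: 17 + 6 + 25 + 14 + 3 = 65, so that is the magic constant.
Row 1 needs 65; the known cells sum to 56, so (1,3) = 9.
Using row 2: 2 + 15 + 6 + 19 + ? → (2,3) = 65 − 42 = 23.
Column 3 needs 65; the known cells sum to 45, so (5,3) = 20.
Main diagonal needs 65; the known cells sum to 54, so (5,5) = 11.
The remaining cell in row 5 is (5,1) = 65 − 41 = 24.
Column 1 needs 65; the known cells sum to 49, so (3,1) = 16.
Using anti-diagonal: 5 + 6 + 12 + 24 + ? → (4,2) = 65 − 47 = 18.
From row 4, 65 − (10 + 18 + 1 + 14) gives (4,5) = 22.
Using column 2: 21 + 15 + 18 + 7 + ? → (3,2) = 65 − 61 = 4.
Using column 5: 5 + 19 + 22 + 11 + ? → (3,5) = 65 − 57 = 8.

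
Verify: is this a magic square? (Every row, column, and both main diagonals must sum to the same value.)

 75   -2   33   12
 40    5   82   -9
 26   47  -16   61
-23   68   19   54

Row 1: 75 + (-2) + 33 + 12 = 118.
Row 2: 40 + 5 + 82 + (-9) = 118.
Row 3: 26 + 47 + (-16) + 61 = 118.
Row 4: -23 + 68 + 19 + 54 = 118.
Column 1: 75 + 40 + 26 + (-23) = 118.
Column 2: -2 + 5 + 47 + 68 = 118.
Column 3: 33 + 82 + (-16) + 19 = 118.
Column 4: 12 + (-9) + 61 + 54 = 118.
Main diagonal: 75 + 5 + (-16) + 54 = 118.
Anti-diagonal: 12 + 82 + 47 + (-23) = 118.
All lines sum to 118.

Yes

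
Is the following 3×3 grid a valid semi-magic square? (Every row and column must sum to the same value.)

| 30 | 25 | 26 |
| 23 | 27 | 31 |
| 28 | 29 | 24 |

Row 1: 30 + 25 + 26 = 81.
Row 2: 23 + 27 + 31 = 81.
Row 3: 28 + 29 + 24 = 81.
Column 1: 30 + 23 + 28 = 81.
Column 2: 25 + 27 + 29 = 81.
Column 3: 26 + 31 + 24 = 81.
All lines sum to 81.

Yes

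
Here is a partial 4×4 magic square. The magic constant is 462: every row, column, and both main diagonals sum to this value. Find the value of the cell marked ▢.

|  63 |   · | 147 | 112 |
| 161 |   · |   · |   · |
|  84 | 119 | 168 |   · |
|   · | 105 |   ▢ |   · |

70

Row 1 needs 462; the known cells sum to 322, so (1,2) = 140.
From row 3, 462 − (84 + 119 + 168) gives (3,4) = 91.
Column 1: 63 + 161 + 84 + ? = 462, so (4,1) = 154.
Column 2 must total 462; the given cells sum to 364, so (2,2) = 98.
Main diagonal: 63 + 98 + 168 + ? = 462, so (4,4) = 133.
Anti-diagonal must total 462; the given cells sum to 385, so (2,3) = 77.
Row 2: 161 + 98 + 77 + ? = 462, so (2,4) = 126.
The remaining cell in row 4 is (4,3) = 462 − 392 = 70.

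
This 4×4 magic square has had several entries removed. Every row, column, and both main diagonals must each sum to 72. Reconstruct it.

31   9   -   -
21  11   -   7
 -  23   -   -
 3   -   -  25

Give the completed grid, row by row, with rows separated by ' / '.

Row 2 must total 72; the given cells sum to 39, so (2,3) = 33.
The remaining cell in column 1 is (3,1) = 72 − 55 = 17.
From column 2, 72 − (9 + 11 + 23) gives (4,2) = 29.
The remaining cell in main diagonal is (3,3) = 72 − 67 = 5.
Using anti-diagonal: 33 + 23 + 3 + ? → (1,4) = 72 − 59 = 13.
Row 1 must total 72; the given cells sum to 53, so (1,3) = 19.
From row 3, 72 − (17 + 23 + 5) gives (3,4) = 27.
Row 4 needs 72; the known cells sum to 57, so (4,3) = 15.

31 9 19 13 / 21 11 33 7 / 17 23 5 27 / 3 29 15 25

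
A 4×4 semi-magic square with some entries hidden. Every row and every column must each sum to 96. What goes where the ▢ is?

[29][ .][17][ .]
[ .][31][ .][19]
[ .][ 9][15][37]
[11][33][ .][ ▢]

Row 3: 9 + 15 + 37 + ? = 96, so (3,1) = 35.
Column 1 needs 96; the known cells sum to 75, so (2,1) = 21.
Using column 2: 31 + 9 + 33 + ? → (1,2) = 96 − 73 = 23.
Using row 1: 29 + 23 + 17 + ? → (1,4) = 96 − 69 = 27.
Row 2 must total 96; the given cells sum to 71, so (2,3) = 25.
The remaining cell in column 3 is (4,3) = 96 − 57 = 39.
Column 4 must total 96; the given cells sum to 83, so (4,4) = 13.

13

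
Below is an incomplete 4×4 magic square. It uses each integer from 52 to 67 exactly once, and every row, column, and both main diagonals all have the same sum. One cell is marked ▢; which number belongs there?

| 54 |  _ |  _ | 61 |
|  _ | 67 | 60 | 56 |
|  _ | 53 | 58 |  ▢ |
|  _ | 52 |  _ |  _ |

62

The entries are 52 through 67, which sum to 952, so each line sums to 952/4 = 238.
Using row 2: 67 + 60 + 56 + ? → (2,1) = 238 − 183 = 55.
The remaining cell in column 2 is (1,2) = 238 − 172 = 66.
Main diagonal needs 238; the known cells sum to 179, so (4,4) = 59.
The remaining cell in anti-diagonal is (4,1) = 238 − 174 = 64.
Row 1: 54 + 66 + 61 + ? = 238, so (1,3) = 57.
Row 4 needs 238; the known cells sum to 175, so (4,3) = 63.
Column 1 must total 238; the given cells sum to 173, so (3,1) = 65.
Using column 4: 61 + 56 + 59 + ? → (3,4) = 238 − 176 = 62.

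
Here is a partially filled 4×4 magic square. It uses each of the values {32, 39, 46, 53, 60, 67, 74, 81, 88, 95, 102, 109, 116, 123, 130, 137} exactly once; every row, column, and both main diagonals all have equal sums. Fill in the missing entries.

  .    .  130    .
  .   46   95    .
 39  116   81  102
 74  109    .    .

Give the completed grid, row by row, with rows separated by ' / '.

The 16 entries sum to 1352, so each line sums to 1352/4 = 338.
The remaining cell in column 2 is (1,2) = 338 − 271 = 67.
Column 3: 130 + 95 + 81 + ? = 338, so (4,3) = 32.
From anti-diagonal, 338 − (95 + 116 + 74) gives (1,4) = 53.
Row 1: 67 + 130 + 53 + ? = 338, so (1,1) = 88.
Row 4: 74 + 109 + 32 + ? = 338, so (4,4) = 123.
Column 1 needs 338; the known cells sum to 201, so (2,1) = 137.
Column 4 must total 338; the given cells sum to 278, so (2,4) = 60.

88 67 130 53 / 137 46 95 60 / 39 116 81 102 / 74 109 32 123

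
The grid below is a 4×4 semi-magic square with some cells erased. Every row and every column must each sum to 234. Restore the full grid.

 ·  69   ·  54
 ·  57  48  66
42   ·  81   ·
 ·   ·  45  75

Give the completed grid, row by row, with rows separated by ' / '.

From row 2, 234 − (57 + 48 + 66) gives (2,1) = 63.
Column 3 must total 234; the given cells sum to 174, so (1,3) = 60.
Using column 4: 54 + 66 + 75 + ? → (3,4) = 234 − 195 = 39.
From row 1, 234 − (69 + 60 + 54) gives (1,1) = 51.
From row 3, 234 − (42 + 81 + 39) gives (3,2) = 72.
Column 1 must total 234; the given cells sum to 156, so (4,1) = 78.
Column 2: 69 + 57 + 72 + ? = 234, so (4,2) = 36.

51 69 60 54 / 63 57 48 66 / 42 72 81 39 / 78 36 45 75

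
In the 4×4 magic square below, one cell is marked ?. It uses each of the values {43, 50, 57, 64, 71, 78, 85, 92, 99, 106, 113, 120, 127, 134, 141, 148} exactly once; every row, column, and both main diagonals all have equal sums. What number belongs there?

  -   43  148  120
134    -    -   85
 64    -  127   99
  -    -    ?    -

50

The 16 entries sum to 1528, so each line sums to 1528/4 = 382.
From row 1, 382 − (43 + 148 + 120) gives (1,1) = 71.
Row 3: 64 + 127 + 99 + ? = 382, so (3,2) = 92.
Column 1: 71 + 134 + 64 + ? = 382, so (4,1) = 113.
The remaining cell in column 4 is (4,4) = 382 − 304 = 78.
Main diagonal needs 382; the known cells sum to 276, so (2,2) = 106.
From anti-diagonal, 382 − (120 + 92 + 113) gives (2,3) = 57.
Using column 2: 43 + 106 + 92 + ? → (4,2) = 382 − 241 = 141.
Using column 3: 148 + 57 + 127 + ? → (4,3) = 382 − 332 = 50.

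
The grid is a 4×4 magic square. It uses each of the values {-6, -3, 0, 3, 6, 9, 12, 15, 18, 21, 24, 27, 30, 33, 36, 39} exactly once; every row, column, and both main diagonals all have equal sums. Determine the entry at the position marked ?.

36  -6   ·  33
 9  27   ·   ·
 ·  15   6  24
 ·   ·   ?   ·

The 16 entries sum to 264, so each line sums to 264/4 = 66.
From row 1, 66 − (36 + (-6) + 33) gives (1,3) = 3.
Using row 3: 15 + 6 + 24 + ? → (3,1) = 66 − 45 = 21.
Column 1 needs 66; the known cells sum to 66, so (4,1) = 0.
Using column 2: -6 + 27 + 15 + ? → (4,2) = 66 − 36 = 30.
The remaining cell in main diagonal is (4,4) = 66 − 69 = -3.
Anti-diagonal needs 66; the known cells sum to 48, so (2,3) = 18.
The remaining cell in row 2 is (2,4) = 66 − 54 = 12.
Row 4 needs 66; the known cells sum to 27, so (4,3) = 39.

39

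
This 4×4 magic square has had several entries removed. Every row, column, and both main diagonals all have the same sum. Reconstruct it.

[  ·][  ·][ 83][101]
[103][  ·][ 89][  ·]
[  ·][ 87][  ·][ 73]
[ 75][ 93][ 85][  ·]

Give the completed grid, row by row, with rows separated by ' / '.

77 91 83 101 / 103 81 89 79 / 97 87 95 73 / 75 93 85 99

Anti-diagonal is already complete: 101 + 89 + 87 + 75 = 352, so that is the magic constant.
Using row 4: 75 + 93 + 85 + ? → (4,4) = 352 − 253 = 99.
The remaining cell in column 3 is (3,3) = 352 − 257 = 95.
Column 4 needs 352; the known cells sum to 273, so (2,4) = 79.
From row 2, 352 − (103 + 89 + 79) gives (2,2) = 81.
The remaining cell in row 3 is (3,1) = 352 − 255 = 97.
From column 1, 352 − (103 + 97 + 75) gives (1,1) = 77.
Column 2: 81 + 87 + 93 + ? = 352, so (1,2) = 91.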